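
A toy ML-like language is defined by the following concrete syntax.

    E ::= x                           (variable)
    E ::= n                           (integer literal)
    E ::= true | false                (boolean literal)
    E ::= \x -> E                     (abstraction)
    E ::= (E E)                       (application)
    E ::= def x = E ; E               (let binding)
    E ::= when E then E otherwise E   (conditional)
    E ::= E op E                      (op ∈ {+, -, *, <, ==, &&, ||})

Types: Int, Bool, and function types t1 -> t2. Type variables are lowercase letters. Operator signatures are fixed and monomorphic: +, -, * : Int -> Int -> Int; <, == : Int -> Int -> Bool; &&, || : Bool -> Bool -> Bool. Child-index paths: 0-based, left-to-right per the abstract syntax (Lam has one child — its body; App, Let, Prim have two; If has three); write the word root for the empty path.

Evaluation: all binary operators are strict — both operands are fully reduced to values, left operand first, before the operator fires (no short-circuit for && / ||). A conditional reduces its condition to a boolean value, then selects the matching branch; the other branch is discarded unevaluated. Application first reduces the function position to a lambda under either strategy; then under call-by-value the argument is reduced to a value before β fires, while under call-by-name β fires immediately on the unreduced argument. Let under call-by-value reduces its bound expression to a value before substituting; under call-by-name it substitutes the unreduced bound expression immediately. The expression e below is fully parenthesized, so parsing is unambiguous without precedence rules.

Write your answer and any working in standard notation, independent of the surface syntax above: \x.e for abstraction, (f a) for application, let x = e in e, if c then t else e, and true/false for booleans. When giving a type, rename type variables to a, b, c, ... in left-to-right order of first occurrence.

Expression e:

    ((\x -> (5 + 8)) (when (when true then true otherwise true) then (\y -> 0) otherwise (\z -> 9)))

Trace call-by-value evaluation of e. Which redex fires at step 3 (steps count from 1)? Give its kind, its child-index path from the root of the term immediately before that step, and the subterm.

Answer: beta at root : ((\x.(5 + 8)) (\y.0))

Working:
step 0: ((\x.(5 + 8)) (if (if true then true else true) then (\y.0) else (\z.9)))
step 1: [if@1.0] ((\x.(5 + 8)) (if true then (\y.0) else (\z.9)))
step 2: [if@1] ((\x.(5 + 8)) (\y.0))
step 3: [beta@root] (5 + 8)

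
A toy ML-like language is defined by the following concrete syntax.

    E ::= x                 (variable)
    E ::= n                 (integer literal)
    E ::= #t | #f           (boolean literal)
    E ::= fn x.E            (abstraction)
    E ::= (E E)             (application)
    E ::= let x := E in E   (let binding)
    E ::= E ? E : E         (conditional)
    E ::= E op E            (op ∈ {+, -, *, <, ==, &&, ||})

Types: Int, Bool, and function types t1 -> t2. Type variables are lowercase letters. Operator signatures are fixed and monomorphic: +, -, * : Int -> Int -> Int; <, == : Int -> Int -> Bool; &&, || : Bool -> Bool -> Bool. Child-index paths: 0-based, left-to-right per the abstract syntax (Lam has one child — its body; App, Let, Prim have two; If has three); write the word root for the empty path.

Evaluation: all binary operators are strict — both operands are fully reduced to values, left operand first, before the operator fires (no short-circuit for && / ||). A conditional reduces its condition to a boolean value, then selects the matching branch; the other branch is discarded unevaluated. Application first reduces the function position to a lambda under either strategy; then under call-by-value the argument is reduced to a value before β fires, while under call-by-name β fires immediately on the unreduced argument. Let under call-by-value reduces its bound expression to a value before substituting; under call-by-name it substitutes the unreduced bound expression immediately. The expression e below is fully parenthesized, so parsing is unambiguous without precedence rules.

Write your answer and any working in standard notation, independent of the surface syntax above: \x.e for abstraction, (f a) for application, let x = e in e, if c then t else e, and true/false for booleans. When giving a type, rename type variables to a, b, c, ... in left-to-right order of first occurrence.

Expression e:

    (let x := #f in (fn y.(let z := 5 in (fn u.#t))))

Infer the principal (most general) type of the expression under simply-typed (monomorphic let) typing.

Answer: a -> b -> Bool

Working:
let x : Bool
let z : Int
\u._ : b -> Bool
\y._ : a -> b -> Bool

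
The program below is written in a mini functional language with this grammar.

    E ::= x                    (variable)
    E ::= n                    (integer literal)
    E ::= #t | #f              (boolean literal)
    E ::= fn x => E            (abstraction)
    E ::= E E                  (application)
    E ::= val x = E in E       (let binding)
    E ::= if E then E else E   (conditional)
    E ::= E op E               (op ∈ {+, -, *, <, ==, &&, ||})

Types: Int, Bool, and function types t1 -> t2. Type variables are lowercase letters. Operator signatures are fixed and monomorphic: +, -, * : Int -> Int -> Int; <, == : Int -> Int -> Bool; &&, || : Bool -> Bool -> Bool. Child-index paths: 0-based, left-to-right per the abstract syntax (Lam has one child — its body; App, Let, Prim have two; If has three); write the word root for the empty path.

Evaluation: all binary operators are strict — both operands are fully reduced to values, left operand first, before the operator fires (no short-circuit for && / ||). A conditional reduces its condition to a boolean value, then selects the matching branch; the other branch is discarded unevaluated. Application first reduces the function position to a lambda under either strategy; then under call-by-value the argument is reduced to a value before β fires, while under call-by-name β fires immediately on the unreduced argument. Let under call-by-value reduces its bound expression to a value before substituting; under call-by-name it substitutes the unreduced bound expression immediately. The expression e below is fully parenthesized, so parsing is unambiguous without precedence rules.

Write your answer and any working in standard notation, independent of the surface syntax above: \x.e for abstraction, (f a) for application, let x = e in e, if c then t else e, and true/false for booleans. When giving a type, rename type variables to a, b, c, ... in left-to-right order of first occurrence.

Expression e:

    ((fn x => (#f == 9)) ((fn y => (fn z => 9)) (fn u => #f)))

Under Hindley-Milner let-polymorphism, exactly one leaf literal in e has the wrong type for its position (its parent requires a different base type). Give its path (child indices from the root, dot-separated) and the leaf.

Answer: 0.0.0 : false

Working:
  unify Bool ~ Int
  FAIL: mismatch Bool ~ Int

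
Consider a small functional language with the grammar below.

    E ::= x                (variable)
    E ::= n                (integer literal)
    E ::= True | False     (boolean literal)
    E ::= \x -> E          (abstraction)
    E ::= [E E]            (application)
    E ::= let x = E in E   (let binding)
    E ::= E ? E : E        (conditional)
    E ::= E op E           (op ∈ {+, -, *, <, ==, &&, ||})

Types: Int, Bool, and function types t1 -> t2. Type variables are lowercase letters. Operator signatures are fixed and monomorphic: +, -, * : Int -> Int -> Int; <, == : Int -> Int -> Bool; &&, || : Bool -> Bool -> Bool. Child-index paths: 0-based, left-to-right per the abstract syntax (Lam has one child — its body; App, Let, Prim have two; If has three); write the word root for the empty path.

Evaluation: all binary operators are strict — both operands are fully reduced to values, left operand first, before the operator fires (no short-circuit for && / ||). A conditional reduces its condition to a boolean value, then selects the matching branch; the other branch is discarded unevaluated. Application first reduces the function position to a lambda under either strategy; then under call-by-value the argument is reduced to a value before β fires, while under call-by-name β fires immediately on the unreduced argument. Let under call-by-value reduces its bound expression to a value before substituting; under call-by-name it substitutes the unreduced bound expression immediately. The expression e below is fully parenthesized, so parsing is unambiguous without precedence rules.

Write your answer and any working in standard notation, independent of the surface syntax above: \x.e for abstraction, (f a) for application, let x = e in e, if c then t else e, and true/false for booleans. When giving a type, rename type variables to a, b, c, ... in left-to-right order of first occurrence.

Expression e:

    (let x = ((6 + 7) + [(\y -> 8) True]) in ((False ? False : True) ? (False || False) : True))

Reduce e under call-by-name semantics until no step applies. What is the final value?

Derivation:
step 0: (let x = ((6 + 7) + ((\y.8) true)) in (if (if false then false else true) then (false || false) else true))
step 1: [let@root] (if (if false then false else true) then (false || false) else true)
step 2: [if@0] (if true then (false || false) else true)
step 3: [if@root] (false || false)
step 4: [delta@root] false

Answer: false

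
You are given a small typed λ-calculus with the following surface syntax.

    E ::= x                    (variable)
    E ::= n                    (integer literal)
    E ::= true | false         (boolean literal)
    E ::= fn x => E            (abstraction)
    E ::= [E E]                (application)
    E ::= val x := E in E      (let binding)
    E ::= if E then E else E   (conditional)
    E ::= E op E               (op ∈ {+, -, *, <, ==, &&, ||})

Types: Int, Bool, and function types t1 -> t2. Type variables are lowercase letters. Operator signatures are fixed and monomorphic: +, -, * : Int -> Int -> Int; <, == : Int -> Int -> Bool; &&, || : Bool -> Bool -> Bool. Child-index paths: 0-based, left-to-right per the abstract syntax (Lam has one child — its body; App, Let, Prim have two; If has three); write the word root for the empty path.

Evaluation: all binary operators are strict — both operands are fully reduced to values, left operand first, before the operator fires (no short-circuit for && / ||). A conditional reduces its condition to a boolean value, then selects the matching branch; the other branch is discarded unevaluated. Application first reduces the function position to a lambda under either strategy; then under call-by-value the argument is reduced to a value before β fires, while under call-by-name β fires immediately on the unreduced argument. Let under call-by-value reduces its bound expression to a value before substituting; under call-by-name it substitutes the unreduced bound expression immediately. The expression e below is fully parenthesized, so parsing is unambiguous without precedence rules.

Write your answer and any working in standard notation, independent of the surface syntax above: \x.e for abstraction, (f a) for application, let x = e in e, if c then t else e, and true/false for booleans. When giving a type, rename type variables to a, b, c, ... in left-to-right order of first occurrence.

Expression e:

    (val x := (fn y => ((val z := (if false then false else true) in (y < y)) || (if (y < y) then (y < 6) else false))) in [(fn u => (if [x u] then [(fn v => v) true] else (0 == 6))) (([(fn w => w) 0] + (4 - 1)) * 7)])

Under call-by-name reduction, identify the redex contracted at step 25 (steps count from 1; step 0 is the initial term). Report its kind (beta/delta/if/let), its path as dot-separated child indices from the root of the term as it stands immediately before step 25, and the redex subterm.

Working:
step 0: (let x = (\y.((let z = (if false then false else true) in (y < y)) || (if (y < y) then (y < 6) else false))) in ((\u.(if (x u) then ((\v.v) true) else (0 == 6))) ((((\w.w) 0) + (4 - 1)) * 7)))
step 1: [let@root] ((\u.(if ((\y.((let z = (if false then false else true) in (y < y)) || (if (y < y) then (y < 6) else false))) u) then ((\v.v) true) else (0 == 6))) ((((\w.w) 0) + (4 - 1)) * 7))
step 2: [beta@root] (if ((\y.((let z = (if false then false else true) in (y < y)) || (if (y < y) then (y < 6) else false))) ((((\w.w) 0) + (4 - 1)) * 7)) then ((\v.v) true) else (0 == 6))
step 3: [beta@0] (if ((let z = (if false then false else true) in (((((\w.w) 0) + (4 - 1)) * 7) < ((((\w.w) 0) + (4 - 1)) * 7))) || (if (((((\w.w) 0) + (4 - 1)) * 7) < ((((\w.w) 0) + (4 - 1)) * 7)) then (((((\w.w) 0) + (4 - 1)) * 7) < 6) else false)) then ((\v.v) true) else (0 == 6))
step 4: [let@0.0] (if ((((((\w.w) 0) + (4 - 1)) * 7) < ((((\w.w) 0) + (4 - 1)) * 7)) || (if (((((\w.w) 0) + (4 - 1)) * 7) < ((((\w.w) 0) + (4 - 1)) * 7)) then (((((\w.w) 0) + (4 - 1)) * 7) < 6) else false)) then ((\v.v) true) else (0 == 6))
step 5: [beta@0.0.0.0.0] (if ((((0 + (4 - 1)) * 7) < ((((\w.w) 0) + (4 - 1)) * 7)) || (if (((((\w.w) 0) + (4 - 1)) * 7) < ((((\w.w) 0) + (4 - 1)) * 7)) then (((((\w.w) 0) + (4 - 1)) * 7) < 6) else false)) then ((\v.v) true) else (0 == 6))
step 6: [delta@0.0.0.0.1] (if ((((0 + 3) * 7) < ((((\w.w) 0) + (4 - 1)) * 7)) || (if (((((\w.w) 0) + (4 - 1)) * 7) < ((((\w.w) 0) + (4 - 1)) * 7)) then (((((\w.w) 0) + (4 - 1)) * 7) < 6) else false)) then ((\v.v) true) else (0 == 6))
step 7: [delta@0.0.0.0] (if (((3 * 7) < ((((\w.w) 0) + (4 - 1)) * 7)) || (if (((((\w.w) 0) + (4 - 1)) * 7) < ((((\w.w) 0) + (4 - 1)) * 7)) then (((((\w.w) 0) + (4 - 1)) * 7) < 6) else false)) then ((\v.v) true) else (0 == 6))
step 8: [delta@0.0.0] (if ((21 < ((((\w.w) 0) + (4 - 1)) * 7)) || (if (((((\w.w) 0) + (4 - 1)) * 7) < ((((\w.w) 0) + (4 - 1)) * 7)) then (((((\w.w) 0) + (4 - 1)) * 7) < 6) else false)) then ((\v.v) true) else (0 == 6))
step 9: [beta@0.0.1.0.0] (if ((21 < ((0 + (4 - 1)) * 7)) || (if (((((\w.w) 0) + (4 - 1)) * 7) < ((((\w.w) 0) + (4 - 1)) * 7)) then (((((\w.w) 0) + (4 - 1)) * 7) < 6) else false)) then ((\v.v) true) else (0 == 6))
step 10: [delta@0.0.1.0.1] (if ((21 < ((0 + 3) * 7)) || (if (((((\w.w) 0) + (4 - 1)) * 7) < ((((\w.w) 0) + (4 - 1)) * 7)) then (((((\w.w) 0) + (4 - 1)) * 7) < 6) else false)) then ((\v.v) true) else (0 == 6))
step 11: [delta@0.0.1.0] (if ((21 < (3 * 7)) || (if (((((\w.w) 0) + (4 - 1)) * 7) < ((((\w.w) 0) + (4 - 1)) * 7)) then (((((\w.w) 0) + (4 - 1)) * 7) < 6) else false)) then ((\v.v) true) else (0 == 6))
step 12: [delta@0.0.1] (if ((21 < 21) || (if (((((\w.w) 0) + (4 - 1)) * 7) < ((((\w.w) 0) + (4 - 1)) * 7)) then (((((\w.w) 0) + (4 - 1)) * 7) < 6) else false)) then ((\v.v) true) else (0 == 6))
step 13: [delta@0.0] (if (false || (if (((((\w.w) 0) + (4 - 1)) * 7) < ((((\w.w) 0) + (4 - 1)) * 7)) then (((((\w.w) 0) + (4 - 1)) * 7) < 6) else false)) then ((\v.v) true) else (0 == 6))
step 14: [beta@0.1.0.0.0.0] (if (false || (if (((0 + (4 - 1)) * 7) < ((((\w.w) 0) + (4 - 1)) * 7)) then (((((\w.w) 0) + (4 - 1)) * 7) < 6) else false)) then ((\v.v) true) else (0 == 6))
step 15: [delta@0.1.0.0.0.1] (if (false || (if (((0 + 3) * 7) < ((((\w.w) 0) + (4 - 1)) * 7)) then (((((\w.w) 0) + (4 - 1)) * 7) < 6) else false)) then ((\v.v) true) else (0 == 6))
step 16: [delta@0.1.0.0.0] (if (false || (if ((3 * 7) < ((((\w.w) 0) + (4 - 1)) * 7)) then (((((\w.w) 0) + (4 - 1)) * 7) < 6) else false)) then ((\v.v) true) else (0 == 6))
step 17: [delta@0.1.0.0] (if (false || (if (21 < ((((\w.w) 0) + (4 - 1)) * 7)) then (((((\w.w) 0) + (4 - 1)) * 7) < 6) else false)) then ((\v.v) true) else (0 == 6))
step 18: [beta@0.1.0.1.0.0] (if (false || (if (21 < ((0 + (4 - 1)) * 7)) then (((((\w.w) 0) + (4 - 1)) * 7) < 6) else false)) then ((\v.v) true) else (0 == 6))
step 19: [delta@0.1.0.1.0.1] (if (false || (if (21 < ((0 + 3) * 7)) then (((((\w.w) 0) + (4 - 1)) * 7) < 6) else false)) then ((\v.v) true) else (0 == 6))
step 20: [delta@0.1.0.1.0] (if (false || (if (21 < (3 * 7)) then (((((\w.w) 0) + (4 - 1)) * 7) < 6) else false)) then ((\v.v) true) else (0 == 6))
step 21: [delta@0.1.0.1] (if (false || (if (21 < 21) then (((((\w.w) 0) + (4 - 1)) * 7) < 6) else false)) then ((\v.v) true) else (0 == 6))
step 22: [delta@0.1.0] (if (false || (if false then (((((\w.w) 0) + (4 - 1)) * 7) < 6) else false)) then ((\v.v) true) else (0 == 6))
step 23: [if@0.1] (if (false || false) then ((\v.v) true) else (0 == 6))
step 24: [delta@0] (if false then ((\v.v) true) else (0 == 6))
step 25: [if@root] (0 == 6)

Answer: if at root : (if false then ((\v.v) true) else (0 == 6))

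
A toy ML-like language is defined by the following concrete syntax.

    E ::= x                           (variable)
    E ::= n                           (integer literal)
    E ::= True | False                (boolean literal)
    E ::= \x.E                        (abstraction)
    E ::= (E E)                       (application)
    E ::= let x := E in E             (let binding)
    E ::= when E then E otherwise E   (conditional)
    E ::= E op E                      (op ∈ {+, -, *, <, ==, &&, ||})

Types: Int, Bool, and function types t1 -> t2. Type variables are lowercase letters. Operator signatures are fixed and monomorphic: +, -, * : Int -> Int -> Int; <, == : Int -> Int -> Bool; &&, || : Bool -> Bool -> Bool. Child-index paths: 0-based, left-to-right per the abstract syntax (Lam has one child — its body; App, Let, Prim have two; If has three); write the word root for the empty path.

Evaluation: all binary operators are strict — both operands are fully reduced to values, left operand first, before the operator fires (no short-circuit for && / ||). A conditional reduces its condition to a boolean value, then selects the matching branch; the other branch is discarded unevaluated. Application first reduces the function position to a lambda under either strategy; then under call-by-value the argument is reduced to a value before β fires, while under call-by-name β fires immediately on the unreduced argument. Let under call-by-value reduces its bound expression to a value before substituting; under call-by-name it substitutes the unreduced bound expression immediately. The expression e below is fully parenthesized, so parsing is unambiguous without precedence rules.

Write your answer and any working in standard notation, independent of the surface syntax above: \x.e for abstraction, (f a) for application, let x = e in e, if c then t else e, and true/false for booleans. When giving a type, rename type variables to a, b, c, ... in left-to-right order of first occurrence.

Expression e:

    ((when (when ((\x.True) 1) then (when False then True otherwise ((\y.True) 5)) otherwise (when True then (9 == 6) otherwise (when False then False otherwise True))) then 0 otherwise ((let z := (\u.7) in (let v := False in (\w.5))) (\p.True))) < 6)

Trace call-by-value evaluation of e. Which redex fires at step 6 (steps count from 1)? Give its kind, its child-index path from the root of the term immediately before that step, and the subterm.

Answer: delta at root : (0 < 6)

Working:
step 0: ((if (if ((\x.true) 1) then (if false then true else ((\y.true) 5)) else (if true then (9 == 6) else (if false then false else true))) then 0 else ((let z = (\u.7) in (let v = false in (\w.5))) (\p.true))) < 6)
step 1: [beta@0.0.0] ((if (if true then (if false then true else ((\y.true) 5)) else (if true then (9 == 6) else (if false then false else true))) then 0 else ((let z = (\u.7) in (let v = false in (\w.5))) (\p.true))) < 6)
step 2: [if@0.0] ((if (if false then true else ((\y.true) 5)) then 0 else ((let z = (\u.7) in (let v = false in (\w.5))) (\p.true))) < 6)
step 3: [if@0.0] ((if ((\y.true) 5) then 0 else ((let z = (\u.7) in (let v = false in (\w.5))) (\p.true))) < 6)
step 4: [beta@0.0] ((if true then 0 else ((let z = (\u.7) in (let v = false in (\w.5))) (\p.true))) < 6)
step 5: [if@0] (0 < 6)
step 6: [delta@root] true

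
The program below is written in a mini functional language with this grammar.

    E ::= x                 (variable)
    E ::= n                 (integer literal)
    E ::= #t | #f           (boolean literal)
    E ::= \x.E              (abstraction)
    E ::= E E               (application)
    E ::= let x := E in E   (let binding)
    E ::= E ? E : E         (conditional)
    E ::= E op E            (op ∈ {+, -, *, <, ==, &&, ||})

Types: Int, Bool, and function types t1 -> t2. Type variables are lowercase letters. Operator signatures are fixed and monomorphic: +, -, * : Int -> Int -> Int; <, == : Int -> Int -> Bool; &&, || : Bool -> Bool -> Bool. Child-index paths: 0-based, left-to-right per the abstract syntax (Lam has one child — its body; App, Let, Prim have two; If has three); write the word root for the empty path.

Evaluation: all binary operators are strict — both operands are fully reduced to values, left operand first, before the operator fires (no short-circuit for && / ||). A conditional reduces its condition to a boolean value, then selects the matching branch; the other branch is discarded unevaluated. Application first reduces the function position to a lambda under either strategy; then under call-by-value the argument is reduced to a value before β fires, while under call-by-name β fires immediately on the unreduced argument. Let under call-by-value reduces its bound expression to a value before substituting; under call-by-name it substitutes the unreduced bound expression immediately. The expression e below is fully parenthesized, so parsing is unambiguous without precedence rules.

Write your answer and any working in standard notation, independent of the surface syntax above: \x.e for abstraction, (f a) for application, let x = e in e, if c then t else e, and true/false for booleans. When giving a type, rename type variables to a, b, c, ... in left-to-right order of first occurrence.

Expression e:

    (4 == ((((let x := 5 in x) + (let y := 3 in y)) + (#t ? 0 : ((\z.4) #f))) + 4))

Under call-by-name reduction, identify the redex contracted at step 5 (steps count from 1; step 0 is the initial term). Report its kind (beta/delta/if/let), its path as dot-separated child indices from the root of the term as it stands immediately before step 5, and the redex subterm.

Answer: delta at 1.0 : (8 + 0)

Derivation:
step 0: (4 == ((((let x = 5 in x) + (let y = 3 in y)) + (if true then 0 else ((\z.4) false))) + 4))
step 1: [let@1.0.0.0] (4 == (((5 + (let y = 3 in y)) + (if true then 0 else ((\z.4) false))) + 4))
step 2: [let@1.0.0.1] (4 == (((5 + 3) + (if true then 0 else ((\z.4) false))) + 4))
step 3: [delta@1.0.0] (4 == ((8 + (if true then 0 else ((\z.4) false))) + 4))
step 4: [if@1.0.1] (4 == ((8 + 0) + 4))
step 5: [delta@1.0] (4 == (8 + 4))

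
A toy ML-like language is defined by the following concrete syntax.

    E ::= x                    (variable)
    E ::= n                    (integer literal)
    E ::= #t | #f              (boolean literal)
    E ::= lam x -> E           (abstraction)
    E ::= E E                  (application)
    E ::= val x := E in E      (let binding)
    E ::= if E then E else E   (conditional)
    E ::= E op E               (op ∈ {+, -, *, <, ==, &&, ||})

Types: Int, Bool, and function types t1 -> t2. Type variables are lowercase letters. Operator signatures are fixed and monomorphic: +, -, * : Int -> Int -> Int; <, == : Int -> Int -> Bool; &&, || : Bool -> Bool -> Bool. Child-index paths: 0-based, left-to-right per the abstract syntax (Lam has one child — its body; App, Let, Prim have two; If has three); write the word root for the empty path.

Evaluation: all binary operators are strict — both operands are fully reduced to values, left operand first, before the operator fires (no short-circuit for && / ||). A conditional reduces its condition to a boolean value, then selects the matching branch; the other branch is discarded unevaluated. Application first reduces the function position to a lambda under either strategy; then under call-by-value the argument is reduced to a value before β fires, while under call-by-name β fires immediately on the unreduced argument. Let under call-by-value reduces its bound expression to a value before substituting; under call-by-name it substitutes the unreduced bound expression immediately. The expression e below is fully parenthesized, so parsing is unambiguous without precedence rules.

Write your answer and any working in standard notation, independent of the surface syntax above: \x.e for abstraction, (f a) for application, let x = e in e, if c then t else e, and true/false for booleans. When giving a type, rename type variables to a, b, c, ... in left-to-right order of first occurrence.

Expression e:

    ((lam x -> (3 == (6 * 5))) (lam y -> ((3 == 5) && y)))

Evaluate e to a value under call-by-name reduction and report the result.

Answer: false

Working:
step 0: ((\x.(3 == (6 * 5))) (\y.((3 == 5) && y)))
step 1: [beta@root] (3 == (6 * 5))
step 2: [delta@1] (3 == 30)
step 3: [delta@root] false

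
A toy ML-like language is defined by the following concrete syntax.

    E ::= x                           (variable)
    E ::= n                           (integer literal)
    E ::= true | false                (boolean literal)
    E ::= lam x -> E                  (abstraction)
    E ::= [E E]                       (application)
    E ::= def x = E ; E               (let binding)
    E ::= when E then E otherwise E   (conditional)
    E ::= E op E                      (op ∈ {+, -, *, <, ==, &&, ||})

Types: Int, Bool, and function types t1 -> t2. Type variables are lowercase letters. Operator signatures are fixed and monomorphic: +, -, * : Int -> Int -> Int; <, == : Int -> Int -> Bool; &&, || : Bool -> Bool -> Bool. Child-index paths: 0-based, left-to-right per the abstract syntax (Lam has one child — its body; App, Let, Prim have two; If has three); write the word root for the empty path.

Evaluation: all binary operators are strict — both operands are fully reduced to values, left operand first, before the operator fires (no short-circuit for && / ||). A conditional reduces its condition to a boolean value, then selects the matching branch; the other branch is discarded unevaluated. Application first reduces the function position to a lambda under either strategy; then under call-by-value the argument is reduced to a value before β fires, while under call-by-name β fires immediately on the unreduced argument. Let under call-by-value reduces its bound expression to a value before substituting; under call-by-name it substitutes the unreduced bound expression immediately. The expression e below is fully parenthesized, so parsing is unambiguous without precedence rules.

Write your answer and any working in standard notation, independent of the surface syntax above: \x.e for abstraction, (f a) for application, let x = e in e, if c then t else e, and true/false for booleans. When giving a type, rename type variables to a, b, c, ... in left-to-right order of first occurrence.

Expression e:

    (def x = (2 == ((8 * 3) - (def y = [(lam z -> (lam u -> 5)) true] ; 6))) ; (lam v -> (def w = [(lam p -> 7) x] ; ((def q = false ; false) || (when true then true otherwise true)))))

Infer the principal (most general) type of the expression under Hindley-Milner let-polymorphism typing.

Derivation:
  unify Int ~ Int
  unify Int ~ Int
  unify Int ~ Int
  unify Int ~ Int
\u._ : b -> Int
\z._ : a -> b -> Int
  unify a -> b -> Int ~ Bool -> c
  unify a ~ Bool
  unify b -> Int ~ c
_ _ : b -> Int
let y : forall. b -> Int
  unify Int ~ Int
  unify Int ~ Int
let x : Bool
\p._ : e -> Int
x : Bool
  unify e -> Int ~ Bool -> f
  unify e ~ Bool
  unify Int ~ f
_ _ : Int
let w : Int
let q : Bool
  unify Bool ~ Bool
  unify Bool ~ Bool
  unify Bool ~ Bool
  unify Bool ~ Bool
\v._ : d -> Bool

Answer: a -> Bool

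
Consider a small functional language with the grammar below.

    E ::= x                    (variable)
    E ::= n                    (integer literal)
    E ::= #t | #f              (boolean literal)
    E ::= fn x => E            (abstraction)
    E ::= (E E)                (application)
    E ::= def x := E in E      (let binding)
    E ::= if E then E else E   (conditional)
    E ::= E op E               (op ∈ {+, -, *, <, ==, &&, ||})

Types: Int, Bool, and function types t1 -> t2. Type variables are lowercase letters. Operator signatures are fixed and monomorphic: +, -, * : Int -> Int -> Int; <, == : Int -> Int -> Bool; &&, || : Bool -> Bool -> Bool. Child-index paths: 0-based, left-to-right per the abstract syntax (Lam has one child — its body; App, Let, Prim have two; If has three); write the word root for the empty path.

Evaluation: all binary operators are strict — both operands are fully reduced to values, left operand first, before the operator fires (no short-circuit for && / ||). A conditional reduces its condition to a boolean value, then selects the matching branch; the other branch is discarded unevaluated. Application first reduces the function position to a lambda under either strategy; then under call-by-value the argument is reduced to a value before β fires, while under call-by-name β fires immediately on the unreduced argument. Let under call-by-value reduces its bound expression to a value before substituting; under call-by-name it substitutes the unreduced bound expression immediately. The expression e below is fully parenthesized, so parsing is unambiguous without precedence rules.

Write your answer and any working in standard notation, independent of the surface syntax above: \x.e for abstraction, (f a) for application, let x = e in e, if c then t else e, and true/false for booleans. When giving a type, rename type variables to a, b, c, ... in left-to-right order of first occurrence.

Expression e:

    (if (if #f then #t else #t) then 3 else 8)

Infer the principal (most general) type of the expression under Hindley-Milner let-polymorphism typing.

Trace:
  unify Bool ~ Bool
  unify Bool ~ Bool
  unify Bool ~ Bool
  unify Int ~ Int

Answer: Int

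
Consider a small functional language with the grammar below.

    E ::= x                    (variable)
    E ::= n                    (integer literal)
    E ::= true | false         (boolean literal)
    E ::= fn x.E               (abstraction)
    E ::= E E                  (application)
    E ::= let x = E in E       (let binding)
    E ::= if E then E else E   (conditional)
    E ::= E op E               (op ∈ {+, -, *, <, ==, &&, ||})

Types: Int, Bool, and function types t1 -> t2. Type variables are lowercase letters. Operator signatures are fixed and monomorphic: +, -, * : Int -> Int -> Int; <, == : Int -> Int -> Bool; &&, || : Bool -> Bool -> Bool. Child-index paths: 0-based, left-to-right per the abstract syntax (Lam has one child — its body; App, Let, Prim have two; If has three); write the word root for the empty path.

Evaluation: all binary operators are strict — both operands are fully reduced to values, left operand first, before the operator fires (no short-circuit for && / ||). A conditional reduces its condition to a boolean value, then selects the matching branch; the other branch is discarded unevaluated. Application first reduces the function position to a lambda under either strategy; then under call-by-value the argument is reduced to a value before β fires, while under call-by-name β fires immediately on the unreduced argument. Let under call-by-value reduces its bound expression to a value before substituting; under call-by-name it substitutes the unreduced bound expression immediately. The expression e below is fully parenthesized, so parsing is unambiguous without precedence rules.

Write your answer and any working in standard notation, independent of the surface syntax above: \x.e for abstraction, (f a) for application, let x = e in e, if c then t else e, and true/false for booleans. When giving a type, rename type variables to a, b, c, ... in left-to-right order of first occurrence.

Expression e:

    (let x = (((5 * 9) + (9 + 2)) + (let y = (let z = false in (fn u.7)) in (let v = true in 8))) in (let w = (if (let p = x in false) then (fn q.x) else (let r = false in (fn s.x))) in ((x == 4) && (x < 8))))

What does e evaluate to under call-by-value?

Working:
step 0: (let x = (((5 * 9) + (9 + 2)) + (let y = (let z = false in (\u.7)) in (let v = true in 8))) in (let w = (if (let p = x in false) then (\q.x) else (let r = false in (\s.x))) in ((x == 4) && (x < 8))))
step 1: [delta@0.0.0] (let x = ((45 + (9 + 2)) + (let y = (let z = false in (\u.7)) in (let v = true in 8))) in (let w = (if (let p = x in false) then (\q.x) else (let r = false in (\s.x))) in ((x == 4) && (x < 8))))
step 2: [delta@0.0.1] (let x = ((45 + 11) + (let y = (let z = false in (\u.7)) in (let v = true in 8))) in (let w = (if (let p = x in false) then (\q.x) else (let r = false in (\s.x))) in ((x == 4) && (x < 8))))
step 3: [delta@0.0] (let x = (56 + (let y = (let z = false in (\u.7)) in (let v = true in 8))) in (let w = (if (let p = x in false) then (\q.x) else (let r = false in (\s.x))) in ((x == 4) && (x < 8))))
step 4: [let@0.1.0] (let x = (56 + (let y = (\u.7) in (let v = true in 8))) in (let w = (if (let p = x in false) then (\q.x) else (let r = false in (\s.x))) in ((x == 4) && (x < 8))))
step 5: [let@0.1] (let x = (56 + (let v = true in 8)) in (let w = (if (let p = x in false) then (\q.x) else (let r = false in (\s.x))) in ((x == 4) && (x < 8))))
step 6: [let@0.1] (let x = (56 + 8) in (let w = (if (let p = x in false) then (\q.x) else (let r = false in (\s.x))) in ((x == 4) && (x < 8))))
step 7: [delta@0] (let x = 64 in (let w = (if (let p = x in false) then (\q.x) else (let r = false in (\s.x))) in ((x == 4) && (x < 8))))
step 8: [let@root] (let w = (if (let p = 64 in false) then (\q.64) else (let r = false in (\s.64))) in ((64 == 4) && (64 < 8)))
step 9: [let@0.0] (let w = (if false then (\q.64) else (let r = false in (\s.64))) in ((64 == 4) && (64 < 8)))
step 10: [if@0] (let w = (let r = false in (\s.64)) in ((64 == 4) && (64 < 8)))
step 11: [let@0] (let w = (\s.64) in ((64 == 4) && (64 < 8)))
step 12: [let@root] ((64 == 4) && (64 < 8))
step 13: [delta@0] (false && (64 < 8))
step 14: [delta@1] (false && false)
step 15: [delta@root] false

Answer: false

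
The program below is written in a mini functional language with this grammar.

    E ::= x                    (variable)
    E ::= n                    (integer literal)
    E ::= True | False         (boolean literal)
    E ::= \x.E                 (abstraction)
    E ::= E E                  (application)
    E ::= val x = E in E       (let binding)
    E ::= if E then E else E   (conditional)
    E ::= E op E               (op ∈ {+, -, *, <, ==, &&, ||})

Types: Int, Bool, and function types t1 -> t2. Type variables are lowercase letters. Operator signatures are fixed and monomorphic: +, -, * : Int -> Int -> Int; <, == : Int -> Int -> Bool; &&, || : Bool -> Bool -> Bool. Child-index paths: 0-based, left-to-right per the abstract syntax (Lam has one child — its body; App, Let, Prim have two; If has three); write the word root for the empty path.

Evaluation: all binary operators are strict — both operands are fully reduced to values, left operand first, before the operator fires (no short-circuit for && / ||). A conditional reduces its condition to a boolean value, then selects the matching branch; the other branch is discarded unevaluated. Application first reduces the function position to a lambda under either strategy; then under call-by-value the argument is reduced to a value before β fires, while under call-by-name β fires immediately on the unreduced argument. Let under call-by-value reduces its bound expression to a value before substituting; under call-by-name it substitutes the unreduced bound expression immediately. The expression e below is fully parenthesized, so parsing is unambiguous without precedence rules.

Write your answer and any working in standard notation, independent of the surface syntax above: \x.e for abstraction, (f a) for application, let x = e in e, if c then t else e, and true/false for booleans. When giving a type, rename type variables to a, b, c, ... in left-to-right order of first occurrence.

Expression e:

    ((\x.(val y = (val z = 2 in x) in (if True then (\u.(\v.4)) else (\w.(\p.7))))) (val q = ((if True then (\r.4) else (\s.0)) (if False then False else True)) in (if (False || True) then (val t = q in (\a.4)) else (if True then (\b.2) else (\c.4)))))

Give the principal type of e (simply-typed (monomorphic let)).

Answer: a -> b -> Int

Working:
let z : Int
x : a
let y : a
  unify Bool ~ Bool
\v._ : c -> Int
\u._ : b -> c -> Int
\p._ : e -> Int
\w._ : d -> e -> Int
  unify b -> c -> Int ~ d -> e -> Int
  unify b ~ d
  unify c -> Int ~ e -> Int
  unify c ~ e
  unify Int ~ Int
\x._ : a -> d -> e -> Int
  unify Bool ~ Bool
\r._ : f -> Int
\s._ : g -> Int
  unify f -> Int ~ g -> Int
  unify f ~ g
  unify Int ~ Int
  unify Bool ~ Bool
  unify Bool ~ Bool
  unify g -> Int ~ Bool -> h
  unify g ~ Bool
  unify Int ~ h
_ _ : Int
let q : Int
  unify Bool ~ Bool
  unify Bool ~ Bool
  unify Bool ~ Bool
q : Int
let t : Int
\a._ : i -> Int
  unify Bool ~ Bool
\b._ : j -> Int
\c._ : k -> Int
  unify j -> Int ~ k -> Int
  unify j ~ k
  unify Int ~ Int
  unify i -> Int ~ k -> Int
  unify i ~ k
  unify Int ~ Int
  unify a -> d -> e -> Int ~ (k -> Int) -> l
  unify a ~ k -> Int
  unify d -> e -> Int ~ l
_ _ : d -> e -> Int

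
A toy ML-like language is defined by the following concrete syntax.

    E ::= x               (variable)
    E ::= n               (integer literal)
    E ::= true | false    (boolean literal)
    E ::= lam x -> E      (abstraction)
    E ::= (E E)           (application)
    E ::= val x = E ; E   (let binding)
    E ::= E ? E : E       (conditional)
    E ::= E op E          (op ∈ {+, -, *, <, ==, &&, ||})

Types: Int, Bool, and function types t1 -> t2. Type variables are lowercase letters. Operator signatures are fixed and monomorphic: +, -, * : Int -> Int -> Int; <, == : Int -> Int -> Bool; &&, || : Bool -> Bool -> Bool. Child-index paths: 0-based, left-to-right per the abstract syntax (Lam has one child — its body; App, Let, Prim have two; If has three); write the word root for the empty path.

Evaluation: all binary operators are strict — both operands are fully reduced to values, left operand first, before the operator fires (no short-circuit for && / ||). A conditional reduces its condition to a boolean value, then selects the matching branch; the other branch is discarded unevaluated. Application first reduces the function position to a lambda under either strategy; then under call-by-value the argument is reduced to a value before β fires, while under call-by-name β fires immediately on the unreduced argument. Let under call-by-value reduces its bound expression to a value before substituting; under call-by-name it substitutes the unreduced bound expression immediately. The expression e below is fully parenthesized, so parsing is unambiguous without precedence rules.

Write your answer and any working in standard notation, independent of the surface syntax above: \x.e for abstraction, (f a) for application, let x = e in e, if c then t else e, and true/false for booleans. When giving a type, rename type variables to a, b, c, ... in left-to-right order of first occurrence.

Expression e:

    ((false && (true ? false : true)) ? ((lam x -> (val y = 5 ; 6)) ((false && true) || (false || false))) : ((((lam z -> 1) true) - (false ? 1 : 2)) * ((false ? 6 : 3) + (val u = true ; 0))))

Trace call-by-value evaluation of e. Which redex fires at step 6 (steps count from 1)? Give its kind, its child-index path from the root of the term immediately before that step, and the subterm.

Answer: delta at 0 : (1 - 2)

Working:
step 0: (if (false && (if true then false else true)) then ((\x.(let y = 5 in 6)) ((false && true) || (false || false))) else ((((\z.1) true) - (if false then 1 else 2)) * ((if false then 6 else 3) + (let u = true in 0))))
step 1: [if@0.1] (if (false && false) then ((\x.(let y = 5 in 6)) ((false && true) || (false || false))) else ((((\z.1) true) - (if false then 1 else 2)) * ((if false then 6 else 3) + (let u = true in 0))))
step 2: [delta@0] (if false then ((\x.(let y = 5 in 6)) ((false && true) || (false || false))) else ((((\z.1) true) - (if false then 1 else 2)) * ((if false then 6 else 3) + (let u = true in 0))))
step 3: [if@root] ((((\z.1) true) - (if false then 1 else 2)) * ((if false then 6 else 3) + (let u = true in 0)))
step 4: [beta@0.0] ((1 - (if false then 1 else 2)) * ((if false then 6 else 3) + (let u = true in 0)))
step 5: [if@0.1] ((1 - 2) * ((if false then 6 else 3) + (let u = true in 0)))
step 6: [delta@0] (-1 * ((if false then 6 else 3) + (let u = true in 0)))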